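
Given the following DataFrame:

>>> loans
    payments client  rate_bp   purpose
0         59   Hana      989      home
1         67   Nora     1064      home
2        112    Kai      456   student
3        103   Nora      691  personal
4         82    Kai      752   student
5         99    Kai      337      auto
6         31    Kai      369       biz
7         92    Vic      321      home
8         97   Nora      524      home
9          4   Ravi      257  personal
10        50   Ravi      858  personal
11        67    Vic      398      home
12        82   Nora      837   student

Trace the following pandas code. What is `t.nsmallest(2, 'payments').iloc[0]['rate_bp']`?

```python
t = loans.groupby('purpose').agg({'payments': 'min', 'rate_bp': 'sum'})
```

group by purpose: min(payments), sum(rate_bp):
          payments  rate_bp
purpose                    
auto            99      337
biz             31      369
home            59     3296
personal         4     1806
student         82     2045
take 2 rows with smallest payments:
          payments  rate_bp
purpose                    
personal         4     1806
biz             31      369
Reading off the value at position 0, column 'rate_bp', we get 1806.

1806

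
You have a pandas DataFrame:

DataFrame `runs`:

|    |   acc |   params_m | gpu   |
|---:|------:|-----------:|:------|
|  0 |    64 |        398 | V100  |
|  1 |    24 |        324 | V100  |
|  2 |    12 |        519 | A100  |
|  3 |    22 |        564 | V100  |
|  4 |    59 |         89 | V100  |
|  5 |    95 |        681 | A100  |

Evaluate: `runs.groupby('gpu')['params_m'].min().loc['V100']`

89

group by gpu, min of params_m:
gpu
A100    519
V100     89
Name: params_m, dtype: int64
Taking the value at index 'V100' gives 89.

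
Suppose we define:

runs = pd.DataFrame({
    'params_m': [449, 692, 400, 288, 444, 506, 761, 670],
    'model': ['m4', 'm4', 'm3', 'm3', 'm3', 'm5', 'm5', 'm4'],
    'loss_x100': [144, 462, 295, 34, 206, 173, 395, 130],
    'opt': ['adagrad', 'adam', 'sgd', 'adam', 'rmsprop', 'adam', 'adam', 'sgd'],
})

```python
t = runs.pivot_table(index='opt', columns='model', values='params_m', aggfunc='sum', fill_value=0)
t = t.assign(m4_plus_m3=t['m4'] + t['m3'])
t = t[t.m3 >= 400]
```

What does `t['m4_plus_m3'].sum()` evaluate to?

pivot: rows=opt, cols=model, sum(params_m):
model     m3   m4    m5
opt                    
adagrad    0  449     0
adam     288  692  1267
rmsprop  444    0     0
sgd      400  670     0
add column m4_plus_m3 = t['m4'] + t['m3']:
model     m3   m4    m5  m4_plus_m3
opt                                
adagrad    0  449     0         449
adam     288  692  1267         980
rmsprop  444    0     0         444
sgd      400  670     0        1070
filter rows where m3 >= 400:
model     m3   m4  m5  m4_plus_m3
opt                              
rmsprop  444    0   0         444
sgd      400  670   0        1070
So sum() = 1514.

1514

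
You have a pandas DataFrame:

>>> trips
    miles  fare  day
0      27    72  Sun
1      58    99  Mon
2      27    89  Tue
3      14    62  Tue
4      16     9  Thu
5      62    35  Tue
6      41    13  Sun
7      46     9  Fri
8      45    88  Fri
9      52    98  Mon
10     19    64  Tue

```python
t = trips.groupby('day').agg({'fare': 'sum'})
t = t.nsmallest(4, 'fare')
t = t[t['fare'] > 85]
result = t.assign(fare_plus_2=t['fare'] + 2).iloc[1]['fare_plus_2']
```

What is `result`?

199

group by day, sum of fare:
     fare
day      
Fri    97
Mon   197
Sun    85
Thu     9
Tue   250
take 4 rows with smallest fare:
     fare
day      
Thu     9
Sun    85
Fri    97
Mon   197
filter rows where fare > 85:
     fare
day      
Fri    97
Mon   197
add column fare_plus_2 = t['fare'] + 2:
     fare  fare_plus_2
day                   
Fri    97           99
Mon   197          199
value at position 1, column 'fare_plus_2' → 199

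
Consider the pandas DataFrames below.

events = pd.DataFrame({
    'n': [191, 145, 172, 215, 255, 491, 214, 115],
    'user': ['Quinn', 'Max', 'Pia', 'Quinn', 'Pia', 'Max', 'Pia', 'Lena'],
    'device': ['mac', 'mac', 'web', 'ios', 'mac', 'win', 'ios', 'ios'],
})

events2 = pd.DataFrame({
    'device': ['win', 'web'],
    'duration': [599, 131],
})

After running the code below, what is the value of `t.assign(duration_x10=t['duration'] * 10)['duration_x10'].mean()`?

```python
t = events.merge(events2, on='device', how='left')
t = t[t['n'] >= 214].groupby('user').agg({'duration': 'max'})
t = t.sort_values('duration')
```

merge on 'device' (how='left') → 8 rows:
     n   user device  duration
0  191  Quinn    mac       NaN
1  145    Max    mac       NaN
2  172    Pia    web     131.0
3  215  Quinn    ios       NaN
4  255    Pia    mac       NaN
5  491    Max    win     599.0
6  214    Pia    ios       NaN
7  115   Lena    ios       NaN
filter rows where n >= 214:
     n   user device  duration
3  215  Quinn    ios       NaN
4  255    Pia    mac       NaN
5  491    Max    win     599.0
6  214    Pia    ios       NaN
group by user, max of duration:
       duration
user           
Max       599.0
Pia         NaN
Quinn       NaN
sort by duration:
       duration
user           
Max       599.0
Pia         NaN
Quinn       NaN
add column duration_x10 = t['duration'] * 10:
       duration  duration_x10
user                         
Max       599.0        5990.0
Pia         NaN           NaN
Quinn       NaN           NaN

5990.0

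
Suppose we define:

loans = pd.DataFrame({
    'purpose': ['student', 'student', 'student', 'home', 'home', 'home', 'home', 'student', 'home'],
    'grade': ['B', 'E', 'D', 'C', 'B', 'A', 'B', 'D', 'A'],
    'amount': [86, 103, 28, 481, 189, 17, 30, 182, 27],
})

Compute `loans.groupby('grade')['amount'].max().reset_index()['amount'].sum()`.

group by grade, max of amount:
grade
A     27
B    189
C    481
D    182
E    103
Name: amount, dtype: int64
reset_index():
  grade  amount
0     A      27
1     B     189
2     C     481
3     D     182
4     E     103
Then the sum of column 'amount': 982

982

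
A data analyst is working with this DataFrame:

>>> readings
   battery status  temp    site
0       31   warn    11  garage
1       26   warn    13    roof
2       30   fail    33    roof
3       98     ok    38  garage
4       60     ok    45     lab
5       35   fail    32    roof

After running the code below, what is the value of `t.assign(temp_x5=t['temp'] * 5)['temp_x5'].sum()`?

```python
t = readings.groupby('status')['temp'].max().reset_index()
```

group by status, max of temp:
status
fail    33
ok      45
warn    13
Name: temp, dtype: int64
reset_index():
  status  temp
0   fail    33
1     ok    45
2   warn    13
add column temp_x5 = t['temp'] * 5:
  status  temp  temp_x5
0   fail    33      165
1     ok    45      225
2   warn    13       65
Taking the sum of column 'temp_x5' gives 455.

455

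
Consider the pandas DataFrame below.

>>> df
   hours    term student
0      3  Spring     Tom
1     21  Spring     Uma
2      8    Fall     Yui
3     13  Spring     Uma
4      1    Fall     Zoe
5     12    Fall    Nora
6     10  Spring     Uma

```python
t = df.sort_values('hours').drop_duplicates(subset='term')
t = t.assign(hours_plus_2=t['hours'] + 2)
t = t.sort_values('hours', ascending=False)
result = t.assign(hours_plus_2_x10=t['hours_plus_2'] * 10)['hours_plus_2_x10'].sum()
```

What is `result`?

sort by hours:
   hours    term student
4      1    Fall     Zoe
0      3  Spring     Tom
2      8    Fall     Yui
6     10  Spring     Uma
5     12    Fall    Nora
3     13  Spring     Uma
1     21  Spring     Uma
drop duplicate term (keep=first):
   hours    term student
4      1    Fall     Zoe
0      3  Spring     Tom
add column hours_plus_2 = t['hours'] + 2:
   hours    term student  hours_plus_2
4      1    Fall     Zoe             3
0      3  Spring     Tom             5
sort by hours descending:
   hours    term student  hours_plus_2
0      3  Spring     Tom             5
4      1    Fall     Zoe             3
add column hours_plus_2_x10 = t['hours_plus_2'] * 10:
   hours    term student  hours_plus_2  hours_plus_2_x10
0      3  Spring     Tom             5                50
4      1    Fall     Zoe             3                30
The sum of column 'hours_plus_2_x10' is 80.

80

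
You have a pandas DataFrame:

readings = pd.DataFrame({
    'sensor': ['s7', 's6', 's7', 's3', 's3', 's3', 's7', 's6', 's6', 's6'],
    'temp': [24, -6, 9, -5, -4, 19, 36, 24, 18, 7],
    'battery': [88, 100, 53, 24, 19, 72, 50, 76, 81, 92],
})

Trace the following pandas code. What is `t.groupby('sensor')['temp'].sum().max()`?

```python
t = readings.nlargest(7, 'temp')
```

69

take 7 rows with largest temp:
  sensor  temp  battery
6     s7    36       50
0     s7    24       88
7     s6    24       76
5     s3    19       72
8     s6    18       81
2     s7     9       53
9     s6     7       92
group by sensor, sum of temp:
sensor
s3    19
s6    49
s7    69
Name: temp, dtype: int64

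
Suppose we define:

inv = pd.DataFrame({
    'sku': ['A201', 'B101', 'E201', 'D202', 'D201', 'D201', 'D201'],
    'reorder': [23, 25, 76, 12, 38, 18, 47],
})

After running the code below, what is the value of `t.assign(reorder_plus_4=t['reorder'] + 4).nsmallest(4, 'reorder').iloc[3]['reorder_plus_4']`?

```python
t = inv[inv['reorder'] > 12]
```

filter rows where reorder > 12:
    sku  reorder
0  A201       23
1  B101       25
2  E201       76
4  D201       38
5  D201       18
6  D201       47
add column reorder_plus_4 = t['reorder'] + 4:
    sku  reorder  reorder_plus_4
0  A201       23              27
1  B101       25              29
2  E201       76              80
4  D201       38              42
5  D201       18              22
6  D201       47              51
take 4 rows with smallest reorder:
    sku  reorder  reorder_plus_4
5  D201       18              22
0  A201       23              27
1  B101       25              29
4  D201       38              42
So iloc[3]['reorder_plus_4'] = 42.

42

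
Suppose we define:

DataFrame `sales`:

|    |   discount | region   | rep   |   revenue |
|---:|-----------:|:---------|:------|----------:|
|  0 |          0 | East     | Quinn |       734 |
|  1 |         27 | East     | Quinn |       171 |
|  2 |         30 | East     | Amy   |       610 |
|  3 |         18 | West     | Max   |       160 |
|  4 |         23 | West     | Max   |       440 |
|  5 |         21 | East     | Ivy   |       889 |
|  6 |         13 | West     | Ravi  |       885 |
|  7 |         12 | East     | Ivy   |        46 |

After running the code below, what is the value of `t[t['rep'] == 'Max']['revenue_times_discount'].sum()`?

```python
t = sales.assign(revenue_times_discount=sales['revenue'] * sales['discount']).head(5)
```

13000

add column revenue_times_discount = sales['revenue'] * sales['discount']:
   discount region    rep  revenue  revenue_times_discount
0         0   East  Quinn      734                       0
1        27   East  Quinn      171                    4617
2        30   East    Amy      610                   18300
3        18   West    Max      160                    2880
4        23   West    Max      440                   10120
5        21   East    Ivy      889                   18669
6        13   West   Ravi      885                   11505
7        12   East    Ivy       46                     552
take first 5 rows:
   discount region    rep  revenue  revenue_times_discount
0         0   East  Quinn      734                       0
1        27   East  Quinn      171                    4617
2        30   East    Amy      610                   18300
3        18   West    Max      160                    2880
4        23   West    Max      440                   10120
filter rows where rep == 'Max':
   discount region  rep  revenue  revenue_times_discount
3        18   West  Max      160                    2880
4        23   West  Max      440                   10120
Reading off the sum of column 'revenue_times_discount', we get 13000.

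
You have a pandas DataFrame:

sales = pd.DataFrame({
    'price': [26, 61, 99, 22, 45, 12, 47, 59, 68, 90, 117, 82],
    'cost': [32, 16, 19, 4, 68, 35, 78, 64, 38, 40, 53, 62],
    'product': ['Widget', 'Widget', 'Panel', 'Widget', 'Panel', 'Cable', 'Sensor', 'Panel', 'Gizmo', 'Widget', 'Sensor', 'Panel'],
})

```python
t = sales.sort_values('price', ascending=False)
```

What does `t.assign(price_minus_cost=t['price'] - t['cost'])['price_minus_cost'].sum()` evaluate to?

219

sort by price descending:
    price  cost product
10    117    53  Sensor
2      99    19   Panel
9      90    40  Widget
11     82    62   Panel
8      68    38   Gizmo
1      61    16  Widget
7      59    64   Panel
6      47    78  Sensor
4      45    68   Panel
0      26    32  Widget
3      22     4  Widget
5      12    35   Cable
add column price_minus_cost = t['price'] - t['cost']:
    price  cost product  price_minus_cost
10    117    53  Sensor                64
2      99    19   Panel                80
9      90    40  Widget                50
11     82    62   Panel                20
8      68    38   Gizmo                30
1      61    16  Widget                45
7      59    64   Panel                -5
6      47    78  Sensor               -31
4      45    68   Panel               -23
0      26    32  Widget                -6
3      22     4  Widget                18
5      12    35   Cable               -23
Hence 219.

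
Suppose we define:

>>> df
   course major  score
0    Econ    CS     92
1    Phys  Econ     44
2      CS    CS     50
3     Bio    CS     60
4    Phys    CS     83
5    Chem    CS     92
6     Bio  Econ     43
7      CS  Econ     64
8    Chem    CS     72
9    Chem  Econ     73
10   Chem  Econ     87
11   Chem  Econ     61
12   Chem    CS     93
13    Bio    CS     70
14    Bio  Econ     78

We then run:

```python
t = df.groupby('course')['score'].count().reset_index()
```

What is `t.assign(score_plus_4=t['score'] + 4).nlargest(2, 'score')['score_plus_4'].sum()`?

18

group by course, count of score:
course
Bio     4
CS      2
Chem    6
Econ    1
Phys    2
Name: score, dtype: int64
reset_index():
  course  score
0    Bio      4
1     CS      2
2   Chem      6
3   Econ      1
4   Phys      2
add column score_plus_4 = t['score'] + 4:
  course  score  score_plus_4
0    Bio      4             8
1     CS      2             6
2   Chem      6            10
3   Econ      1             5
4   Phys      2             6
take 2 rows with largest score:
  course  score  score_plus_4
2   Chem      6            10
0    Bio      4             8
sum of column 'score_plus_4' → 18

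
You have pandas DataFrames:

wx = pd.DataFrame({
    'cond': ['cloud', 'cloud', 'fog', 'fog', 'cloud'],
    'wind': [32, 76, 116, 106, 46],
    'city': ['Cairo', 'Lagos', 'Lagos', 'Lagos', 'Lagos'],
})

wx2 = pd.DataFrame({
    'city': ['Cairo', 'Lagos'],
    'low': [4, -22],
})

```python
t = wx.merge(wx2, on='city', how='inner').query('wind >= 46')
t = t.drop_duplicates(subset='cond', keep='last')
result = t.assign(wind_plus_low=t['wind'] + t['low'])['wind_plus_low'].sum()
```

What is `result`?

merge on 'city' (how='inner') → 5 rows:
    cond  wind   city  low
0  cloud    32  Cairo    4
1  cloud    76  Lagos  -22
2    fog   116  Lagos  -22
3    fog   106  Lagos  -22
4  cloud    46  Lagos  -22
filter rows where wind >= 46:
    cond  wind   city  low
1  cloud    76  Lagos  -22
2    fog   116  Lagos  -22
3    fog   106  Lagos  -22
4  cloud    46  Lagos  -22
drop duplicate cond (keep=last):
    cond  wind   city  low
3    fog   106  Lagos  -22
4  cloud    46  Lagos  -22
add column wind_plus_low = t['wind'] + t['low']:
    cond  wind   city  low  wind_plus_low
3    fog   106  Lagos  -22             84
4  cloud    46  Lagos  -22             24
sum of column 'wind_plus_low' → 108

108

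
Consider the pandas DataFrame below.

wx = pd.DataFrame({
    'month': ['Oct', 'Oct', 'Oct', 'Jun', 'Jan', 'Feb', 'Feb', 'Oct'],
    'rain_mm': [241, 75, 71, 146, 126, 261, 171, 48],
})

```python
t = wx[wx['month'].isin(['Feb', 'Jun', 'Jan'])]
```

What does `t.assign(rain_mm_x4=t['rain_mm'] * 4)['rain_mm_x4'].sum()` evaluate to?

2816

filter rows where month in ['Feb', 'Jun', 'Jan']:
  month  rain_mm
3   Jun      146
4   Jan      126
5   Feb      261
6   Feb      171
add column rain_mm_x4 = t['rain_mm'] * 4:
  month  rain_mm  rain_mm_x4
3   Jun      146         584
4   Jan      126         504
5   Feb      261        1044
6   Feb      171         684
Finally, sum of column 'rain_mm_x4' = 2816.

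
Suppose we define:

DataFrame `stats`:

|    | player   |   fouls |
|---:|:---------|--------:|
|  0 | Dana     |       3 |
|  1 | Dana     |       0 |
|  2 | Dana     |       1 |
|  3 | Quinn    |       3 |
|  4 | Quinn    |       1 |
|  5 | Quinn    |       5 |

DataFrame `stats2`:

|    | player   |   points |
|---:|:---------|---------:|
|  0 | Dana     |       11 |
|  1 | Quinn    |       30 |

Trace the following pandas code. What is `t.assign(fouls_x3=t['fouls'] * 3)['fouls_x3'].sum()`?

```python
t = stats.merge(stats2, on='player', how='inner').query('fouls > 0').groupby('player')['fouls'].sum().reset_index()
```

39

merge on 'player' (how='inner') → 6 rows:
  player  fouls  points
0   Dana      3      11
1   Dana      0      11
2   Dana      1      11
3  Quinn      3      30
4  Quinn      1      30
5  Quinn      5      30
filter rows where fouls > 0:
  player  fouls  points
0   Dana      3      11
2   Dana      1      11
3  Quinn      3      30
4  Quinn      1      30
5  Quinn      5      30
group by player, sum of fouls:
player
Dana     4
Quinn    9
Name: fouls, dtype: int64
reset_index():
  player  fouls
0   Dana      4
1  Quinn      9
add column fouls_x3 = t['fouls'] * 3:
  player  fouls  fouls_x3
0   Dana      4        12
1  Quinn      9        27
So sum() = 39.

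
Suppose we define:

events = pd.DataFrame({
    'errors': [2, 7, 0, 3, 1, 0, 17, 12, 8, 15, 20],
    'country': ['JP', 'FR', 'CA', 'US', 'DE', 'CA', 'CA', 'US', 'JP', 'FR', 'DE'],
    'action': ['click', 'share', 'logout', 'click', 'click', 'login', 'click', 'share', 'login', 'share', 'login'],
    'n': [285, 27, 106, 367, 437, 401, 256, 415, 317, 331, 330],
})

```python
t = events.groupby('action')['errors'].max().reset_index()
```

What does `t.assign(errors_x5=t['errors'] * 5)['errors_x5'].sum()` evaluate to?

group by action, max of errors:
action
click     17
login     20
logout     0
share     15
Name: errors, dtype: int64
reset_index():
   action  errors
0   click      17
1   login      20
2  logout       0
3   share      15
add column errors_x5 = t['errors'] * 5:
   action  errors  errors_x5
0   click      17         85
1   login      20        100
2  logout       0          0
3   share      15         75
sum of column 'errors_x5' → 260

260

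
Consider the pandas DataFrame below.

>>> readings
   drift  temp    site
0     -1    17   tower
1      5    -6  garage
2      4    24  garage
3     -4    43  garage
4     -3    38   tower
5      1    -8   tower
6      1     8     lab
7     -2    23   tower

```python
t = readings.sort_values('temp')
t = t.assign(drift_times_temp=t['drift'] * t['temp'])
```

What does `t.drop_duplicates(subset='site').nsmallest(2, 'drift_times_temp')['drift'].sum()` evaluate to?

6

sort by temp:
   drift  temp    site
5      1    -8   tower
1      5    -6  garage
6      1     8     lab
0     -1    17   tower
7     -2    23   tower
2      4    24  garage
4     -3    38   tower
3     -4    43  garage
add column drift_times_temp = t['drift'] * t['temp']:
   drift  temp    site  drift_times_temp
5      1    -8   tower                -8
1      5    -6  garage               -30
6      1     8     lab                 8
0     -1    17   tower               -17
7     -2    23   tower               -46
2      4    24  garage                96
4     -3    38   tower              -114
3     -4    43  garage              -172
drop duplicate site (keep=first):
   drift  temp    site  drift_times_temp
5      1    -8   tower                -8
1      5    -6  garage               -30
6      1     8     lab                 8
take 2 rows with smallest drift_times_temp:
   drift  temp    site  drift_times_temp
1      5    -6  garage               -30
5      1    -8   tower                -8
Reading off the sum of column 'drift', we get 6.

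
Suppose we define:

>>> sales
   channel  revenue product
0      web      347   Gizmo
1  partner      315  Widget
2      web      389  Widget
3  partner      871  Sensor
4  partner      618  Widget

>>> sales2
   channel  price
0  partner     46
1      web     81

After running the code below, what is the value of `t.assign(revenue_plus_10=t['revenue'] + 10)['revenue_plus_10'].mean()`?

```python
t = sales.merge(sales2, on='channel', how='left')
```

518.0

merge on 'channel' (how='left') → 5 rows:
   channel  revenue product  price
0      web      347   Gizmo     81
1  partner      315  Widget     46
2      web      389  Widget     81
3  partner      871  Sensor     46
4  partner      618  Widget     46
add column revenue_plus_10 = t['revenue'] + 10:
   channel  revenue product  price  revenue_plus_10
0      web      347   Gizmo     81              357
1  partner      315  Widget     46              325
2      web      389  Widget     81              399
3  partner      871  Sensor     46              881
4  partner      618  Widget     46              628
Reading off the mean of column 'revenue_plus_10', we get 518.0.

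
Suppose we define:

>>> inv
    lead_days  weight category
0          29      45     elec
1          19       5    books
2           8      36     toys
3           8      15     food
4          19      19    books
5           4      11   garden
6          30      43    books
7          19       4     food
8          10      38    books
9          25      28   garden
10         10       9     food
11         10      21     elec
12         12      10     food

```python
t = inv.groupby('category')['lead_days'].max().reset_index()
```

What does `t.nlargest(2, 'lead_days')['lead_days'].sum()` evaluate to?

59

group by category, max of lead_days:
category
books     30
elec      29
food      19
garden    25
toys       8
Name: lead_days, dtype: int64
reset_index():
  category  lead_days
0    books         30
1     elec         29
2     food         19
3   garden         25
4     toys          8
take 2 rows with largest lead_days:
  category  lead_days
0    books         30
1     elec         29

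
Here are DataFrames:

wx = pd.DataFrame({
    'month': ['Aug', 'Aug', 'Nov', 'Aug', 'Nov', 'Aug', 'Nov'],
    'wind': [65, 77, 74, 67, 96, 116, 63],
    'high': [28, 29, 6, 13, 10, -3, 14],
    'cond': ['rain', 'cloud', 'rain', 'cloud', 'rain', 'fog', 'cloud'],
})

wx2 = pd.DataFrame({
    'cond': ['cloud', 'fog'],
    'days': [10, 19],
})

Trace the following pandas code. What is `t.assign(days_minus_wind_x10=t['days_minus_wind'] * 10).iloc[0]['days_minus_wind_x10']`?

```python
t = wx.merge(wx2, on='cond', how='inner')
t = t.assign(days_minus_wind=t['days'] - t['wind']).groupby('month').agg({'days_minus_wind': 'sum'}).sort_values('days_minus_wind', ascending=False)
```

-530

merge on 'cond' (how='inner') → 4 rows:
  month  wind  high   cond  days
0   Aug    77    29  cloud    10
1   Aug    67    13  cloud    10
2   Aug   116    -3    fog    19
3   Nov    63    14  cloud    10
add column days_minus_wind = t['days'] - t['wind']:
  month  wind  high   cond  days  days_minus_wind
0   Aug    77    29  cloud    10              -67
1   Aug    67    13  cloud    10              -57
2   Aug   116    -3    fog    19              -97
3   Nov    63    14  cloud    10              -53
group by month, sum of days_minus_wind:
       days_minus_wind
month                 
Aug               -221
Nov                -53
sort by days_minus_wind descending:
       days_minus_wind
month                 
Nov                -53
Aug               -221
add column days_minus_wind_x10 = t['days_minus_wind'] * 10:
       days_minus_wind  days_minus_wind_x10
month                                      
Nov                -53                 -530
Aug               -221                -2210
Taking the value at position 0, column 'days_minus_wind_x10' gives -530.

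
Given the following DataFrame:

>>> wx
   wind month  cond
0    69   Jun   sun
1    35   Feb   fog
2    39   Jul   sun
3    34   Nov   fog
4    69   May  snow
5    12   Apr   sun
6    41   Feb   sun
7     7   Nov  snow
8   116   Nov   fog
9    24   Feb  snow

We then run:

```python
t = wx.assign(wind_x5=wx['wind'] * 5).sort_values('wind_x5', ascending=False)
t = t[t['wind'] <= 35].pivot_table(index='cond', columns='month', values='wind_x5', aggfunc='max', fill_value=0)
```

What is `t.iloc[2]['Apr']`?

60

add column wind_x5 = wx['wind'] * 5:
   wind month  cond  wind_x5
0    69   Jun   sun      345
1    35   Feb   fog      175
2    39   Jul   sun      195
3    34   Nov   fog      170
4    69   May  snow      345
5    12   Apr   sun       60
6    41   Feb   sun      205
7     7   Nov  snow       35
8   116   Nov   fog      580
9    24   Feb  snow      120
sort by wind_x5 descending:
   wind month  cond  wind_x5
8   116   Nov   fog      580
0    69   Jun   sun      345
4    69   May  snow      345
6    41   Feb   sun      205
2    39   Jul   sun      195
1    35   Feb   fog      175
3    34   Nov   fog      170
9    24   Feb  snow      120
5    12   Apr   sun       60
7     7   Nov  snow       35
filter rows where wind <= 35:
   wind month  cond  wind_x5
1    35   Feb   fog      175
3    34   Nov   fog      170
9    24   Feb  snow      120
5    12   Apr   sun       60
7     7   Nov  snow       35
pivot: rows=cond, cols=month, max(wind_x5):
month  Apr  Feb  Nov
cond                
fog      0  175  170
snow     0  120   35
sun     60    0    0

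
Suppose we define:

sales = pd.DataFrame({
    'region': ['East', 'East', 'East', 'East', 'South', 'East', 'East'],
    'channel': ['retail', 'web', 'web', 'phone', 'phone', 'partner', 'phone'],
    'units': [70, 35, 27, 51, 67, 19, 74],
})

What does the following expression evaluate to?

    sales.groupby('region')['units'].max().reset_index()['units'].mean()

70.5

group by region, max of units:
region
East     74
South    67
Name: units, dtype: int64
reset_index():
  region  units
0   East     74
1  South     67
So mean() = 70.5.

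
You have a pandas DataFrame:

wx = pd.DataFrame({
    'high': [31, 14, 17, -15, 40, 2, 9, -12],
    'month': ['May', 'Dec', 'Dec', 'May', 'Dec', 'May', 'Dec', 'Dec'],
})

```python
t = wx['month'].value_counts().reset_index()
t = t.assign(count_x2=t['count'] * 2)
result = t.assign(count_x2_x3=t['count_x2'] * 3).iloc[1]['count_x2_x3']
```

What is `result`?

value_counts of month:
month
Dec    5
May    3
Name: count, dtype: int64
reset_index():
  month  count
0   Dec      5
1   May      3
add column count_x2 = t['count'] * 2:
  month  count  count_x2
0   Dec      5        10
1   May      3         6
add column count_x2_x3 = t['count_x2'] * 3:
  month  count  count_x2  count_x2_x3
0   Dec      5        10           30
1   May      3         6           18
Hence 18.

18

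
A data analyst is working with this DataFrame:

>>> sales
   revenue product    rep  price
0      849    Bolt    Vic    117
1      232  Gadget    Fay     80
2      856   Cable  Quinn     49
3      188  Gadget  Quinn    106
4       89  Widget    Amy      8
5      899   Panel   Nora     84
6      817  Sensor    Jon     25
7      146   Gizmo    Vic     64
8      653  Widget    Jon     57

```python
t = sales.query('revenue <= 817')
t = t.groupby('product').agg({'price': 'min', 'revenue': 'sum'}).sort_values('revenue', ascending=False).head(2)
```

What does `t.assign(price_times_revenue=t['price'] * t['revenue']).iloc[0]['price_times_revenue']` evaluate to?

20425

filter rows where revenue <= 817:
   revenue product    rep  price
1      232  Gadget    Fay     80
3      188  Gadget  Quinn    106
4       89  Widget    Amy      8
6      817  Sensor    Jon     25
7      146   Gizmo    Vic     64
8      653  Widget    Jon     57
group by product: min(price), sum(revenue):
         price  revenue
product                
Gadget      80      420
Gizmo       64      146
Sensor      25      817
Widget       8      742
sort by revenue descending:
         price  revenue
product                
Sensor      25      817
Widget       8      742
Gadget      80      420
Gizmo       64      146
take first 2 rows:
         price  revenue
product                
Sensor      25      817
Widget       8      742
add column price_times_revenue = t['price'] * t['revenue']:
         price  revenue  price_times_revenue
product                                     
Sensor      25      817                20425
Widget       8      742                 5936
value at position 0, column 'price_times_revenue' → 20425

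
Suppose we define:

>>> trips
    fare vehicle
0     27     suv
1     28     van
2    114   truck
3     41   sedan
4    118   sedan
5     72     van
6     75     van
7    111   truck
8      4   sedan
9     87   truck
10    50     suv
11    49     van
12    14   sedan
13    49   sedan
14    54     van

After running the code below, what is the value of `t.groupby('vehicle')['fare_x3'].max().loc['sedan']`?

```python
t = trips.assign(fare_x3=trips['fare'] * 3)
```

354

add column fare_x3 = trips['fare'] * 3:
    fare vehicle  fare_x3
0     27     suv       81
1     28     van       84
2    114   truck      342
3     41   sedan      123
4    118   sedan      354
5     72     van      216
6     75     van      225
7    111   truck      333
8      4   sedan       12
9     87   truck      261
10    50     suv      150
11    49     van      147
12    14   sedan       42
13    49   sedan      147
14    54     van      162
group by vehicle, max of fare_x3:
vehicle
sedan    354
suv      150
truck    342
van      225
Name: fare_x3, dtype: int64
So loc['sedan'] = 354.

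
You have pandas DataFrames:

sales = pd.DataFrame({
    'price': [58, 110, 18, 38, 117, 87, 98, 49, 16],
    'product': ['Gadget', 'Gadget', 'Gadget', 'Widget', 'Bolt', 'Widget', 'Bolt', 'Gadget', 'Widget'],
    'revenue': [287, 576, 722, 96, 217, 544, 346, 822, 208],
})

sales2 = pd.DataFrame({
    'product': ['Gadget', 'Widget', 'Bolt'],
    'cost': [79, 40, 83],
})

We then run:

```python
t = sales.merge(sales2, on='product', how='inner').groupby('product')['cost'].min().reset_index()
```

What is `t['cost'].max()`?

merge on 'product' (how='inner') → 9 rows:
   price product  revenue  cost
0     58  Gadget      287    79
1    110  Gadget      576    79
2     18  Gadget      722    79
3     38  Widget       96    40
4    117    Bolt      217    83
5     87  Widget      544    40
6     98    Bolt      346    83
7     49  Gadget      822    79
8     16  Widget      208    40
group by product, min of cost:
product
Bolt      83
Gadget    79
Widget    40
Name: cost, dtype: int64
reset_index():
  product  cost
0    Bolt    83
1  Gadget    79
2  Widget    40
Taking the max of column 'cost' gives 83.

83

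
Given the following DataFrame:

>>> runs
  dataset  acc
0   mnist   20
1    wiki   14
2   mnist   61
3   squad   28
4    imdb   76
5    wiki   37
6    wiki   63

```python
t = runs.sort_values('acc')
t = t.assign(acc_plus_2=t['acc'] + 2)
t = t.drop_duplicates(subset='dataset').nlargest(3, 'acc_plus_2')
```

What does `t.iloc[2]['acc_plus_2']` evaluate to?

22

sort by acc:
  dataset  acc
1    wiki   14
0   mnist   20
3   squad   28
5    wiki   37
2   mnist   61
6    wiki   63
4    imdb   76
add column acc_plus_2 = t['acc'] + 2:
  dataset  acc  acc_plus_2
1    wiki   14          16
0   mnist   20          22
3   squad   28          30
5    wiki   37          39
2   mnist   61          63
6    wiki   63          65
4    imdb   76          78
drop duplicate dataset (keep=first):
  dataset  acc  acc_plus_2
1    wiki   14          16
0   mnist   20          22
3   squad   28          30
4    imdb   76          78
take 3 rows with largest acc_plus_2:
  dataset  acc  acc_plus_2
4    imdb   76          78
3   squad   28          30
0   mnist   20          22
Hence 22.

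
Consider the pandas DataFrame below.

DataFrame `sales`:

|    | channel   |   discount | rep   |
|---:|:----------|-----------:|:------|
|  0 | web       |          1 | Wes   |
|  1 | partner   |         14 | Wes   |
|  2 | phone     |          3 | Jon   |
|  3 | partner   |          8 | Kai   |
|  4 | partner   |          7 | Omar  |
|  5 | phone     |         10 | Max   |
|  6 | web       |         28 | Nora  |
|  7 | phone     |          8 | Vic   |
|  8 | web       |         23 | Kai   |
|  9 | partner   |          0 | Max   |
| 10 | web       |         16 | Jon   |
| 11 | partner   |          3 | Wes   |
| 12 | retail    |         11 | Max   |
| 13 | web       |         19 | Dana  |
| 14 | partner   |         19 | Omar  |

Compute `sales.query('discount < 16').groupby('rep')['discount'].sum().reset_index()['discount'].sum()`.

65

filter rows where discount < 16:
    channel  discount   rep
0       web         1   Wes
1   partner        14   Wes
2     phone         3   Jon
3   partner         8   Kai
4   partner         7  Omar
5     phone        10   Max
7     phone         8   Vic
9   partner         0   Max
11  partner         3   Wes
12   retail        11   Max
group by rep, sum of discount:
rep
Jon      3
Kai      8
Max     21
Omar     7
Vic      8
Wes     18
Name: discount, dtype: int64
reset_index():
    rep  discount
0   Jon         3
1   Kai         8
2   Max        21
3  Omar         7
4   Vic         8
5   Wes        18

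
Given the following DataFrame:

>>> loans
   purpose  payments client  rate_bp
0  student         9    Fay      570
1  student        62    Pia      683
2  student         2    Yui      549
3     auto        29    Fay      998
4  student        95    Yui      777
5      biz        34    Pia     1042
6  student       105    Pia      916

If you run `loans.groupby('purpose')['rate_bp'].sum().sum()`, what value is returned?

group by purpose, sum of rate_bp:
purpose
auto        998
biz        1042
student    3495
Name: rate_bp, dtype: int64
Then the sum of the resulting series: 5535

5535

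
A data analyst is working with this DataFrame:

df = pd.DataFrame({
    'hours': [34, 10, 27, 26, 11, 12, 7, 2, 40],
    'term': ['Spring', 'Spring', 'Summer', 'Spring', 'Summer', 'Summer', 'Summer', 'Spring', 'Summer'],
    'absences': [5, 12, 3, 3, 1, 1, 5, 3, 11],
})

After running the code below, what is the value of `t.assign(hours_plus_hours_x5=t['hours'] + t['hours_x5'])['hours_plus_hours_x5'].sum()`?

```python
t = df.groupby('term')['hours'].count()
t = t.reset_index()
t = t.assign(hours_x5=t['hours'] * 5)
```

54

group by term, count of hours:
term
Spring    4
Summer    5
Name: hours, dtype: int64
reset_index():
     term  hours
0  Spring      4
1  Summer      5
add column hours_x5 = t['hours'] * 5:
     term  hours  hours_x5
0  Spring      4        20
1  Summer      5        25
add column hours_plus_hours_x5 = t['hours'] + t['hours_x5']:
     term  hours  hours_x5  hours_plus_hours_x5
0  Spring      4        20                   24
1  Summer      5        25                   30
Hence 54.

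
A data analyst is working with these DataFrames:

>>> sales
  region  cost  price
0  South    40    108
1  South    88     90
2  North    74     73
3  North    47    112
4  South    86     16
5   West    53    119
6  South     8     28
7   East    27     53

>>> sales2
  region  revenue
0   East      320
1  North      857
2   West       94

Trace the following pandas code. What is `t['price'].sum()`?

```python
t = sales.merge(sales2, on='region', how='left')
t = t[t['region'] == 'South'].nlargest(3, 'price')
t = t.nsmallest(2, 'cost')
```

merge on 'region' (how='left') → 8 rows:
  region  cost  price  revenue
0  South    40    108      NaN
1  South    88     90      NaN
2  North    74     73    857.0
3  North    47    112    857.0
4  South    86     16      NaN
5   West    53    119     94.0
6  South     8     28      NaN
7   East    27     53    320.0
filter rows where region == 'South':
  region  cost  price  revenue
0  South    40    108      NaN
1  South    88     90      NaN
4  South    86     16      NaN
6  South     8     28      NaN
take 3 rows with largest price:
  region  cost  price  revenue
0  South    40    108      NaN
1  South    88     90      NaN
6  South     8     28      NaN
take 2 rows with smallest cost:
  region  cost  price  revenue
6  South     8     28      NaN
0  South    40    108      NaN
The sum of column 'price' is 136.

136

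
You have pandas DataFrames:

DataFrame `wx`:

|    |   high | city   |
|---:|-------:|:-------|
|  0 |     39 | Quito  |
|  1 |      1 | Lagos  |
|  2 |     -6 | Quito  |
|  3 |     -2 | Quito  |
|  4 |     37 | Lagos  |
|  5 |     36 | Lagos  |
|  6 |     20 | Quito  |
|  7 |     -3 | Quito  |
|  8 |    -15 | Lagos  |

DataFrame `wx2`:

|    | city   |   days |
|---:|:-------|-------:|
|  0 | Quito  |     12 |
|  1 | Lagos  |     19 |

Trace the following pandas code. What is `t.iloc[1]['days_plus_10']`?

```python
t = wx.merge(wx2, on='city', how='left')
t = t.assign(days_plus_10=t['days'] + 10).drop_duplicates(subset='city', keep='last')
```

merge on 'city' (how='left') → 9 rows:
   high   city  days
0    39  Quito    12
1     1  Lagos    19
2    -6  Quito    12
3    -2  Quito    12
4    37  Lagos    19
5    36  Lagos    19
6    20  Quito    12
7    -3  Quito    12
8   -15  Lagos    19
add column days_plus_10 = t['days'] + 10:
   high   city  days  days_plus_10
0    39  Quito    12            22
1     1  Lagos    19            29
2    -6  Quito    12            22
3    -2  Quito    12            22
4    37  Lagos    19            29
5    36  Lagos    19            29
6    20  Quito    12            22
7    -3  Quito    12            22
8   -15  Lagos    19            29
drop duplicate city (keep=last):
   high   city  days  days_plus_10
7    -3  Quito    12            22
8   -15  Lagos    19            29

29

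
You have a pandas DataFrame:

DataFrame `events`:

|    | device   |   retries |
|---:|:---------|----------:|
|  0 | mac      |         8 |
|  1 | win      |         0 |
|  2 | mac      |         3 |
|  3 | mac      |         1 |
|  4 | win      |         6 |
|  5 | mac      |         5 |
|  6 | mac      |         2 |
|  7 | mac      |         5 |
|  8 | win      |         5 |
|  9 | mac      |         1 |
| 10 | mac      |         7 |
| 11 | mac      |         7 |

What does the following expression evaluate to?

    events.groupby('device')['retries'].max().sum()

group by device, max of retries:
device
mac    8
win    6
Name: retries, dtype: int64
sum of the resulting series → 14

14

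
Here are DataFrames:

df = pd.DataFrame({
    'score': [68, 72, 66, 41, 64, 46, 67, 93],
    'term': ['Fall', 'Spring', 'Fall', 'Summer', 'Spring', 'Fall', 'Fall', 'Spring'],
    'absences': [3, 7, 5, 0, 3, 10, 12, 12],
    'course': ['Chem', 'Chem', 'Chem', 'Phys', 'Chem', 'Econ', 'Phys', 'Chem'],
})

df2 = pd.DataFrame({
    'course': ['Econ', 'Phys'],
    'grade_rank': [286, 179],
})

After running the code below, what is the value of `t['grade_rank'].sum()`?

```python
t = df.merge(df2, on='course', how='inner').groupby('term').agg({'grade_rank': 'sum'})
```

644

merge on 'course' (how='inner') → 3 rows:
   score    term  absences course  grade_rank
0     41  Summer         0   Phys         179
1     46    Fall        10   Econ         286
2     67    Fall        12   Phys         179
group by term, sum of grade_rank:
        grade_rank
term              
Fall           465
Summer         179
So sum() = 644.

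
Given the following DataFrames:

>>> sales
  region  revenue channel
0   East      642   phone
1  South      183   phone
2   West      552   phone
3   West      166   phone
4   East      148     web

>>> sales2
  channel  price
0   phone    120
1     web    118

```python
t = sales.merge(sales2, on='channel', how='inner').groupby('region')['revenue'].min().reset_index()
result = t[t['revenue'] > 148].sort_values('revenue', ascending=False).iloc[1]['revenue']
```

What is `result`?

merge on 'channel' (how='inner') → 5 rows:
  region  revenue channel  price
0   East      642   phone    120
1  South      183   phone    120
2   West      552   phone    120
3   West      166   phone    120
4   East      148     web    118
group by region, min of revenue:
region
East     148
South    183
West     166
Name: revenue, dtype: int64
reset_index():
  region  revenue
0   East      148
1  South      183
2   West      166
filter rows where revenue > 148:
  region  revenue
1  South      183
2   West      166
sort by revenue descending:
  region  revenue
1  South      183
2   West      166
Then the value at position 1, column 'revenue': 166

166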